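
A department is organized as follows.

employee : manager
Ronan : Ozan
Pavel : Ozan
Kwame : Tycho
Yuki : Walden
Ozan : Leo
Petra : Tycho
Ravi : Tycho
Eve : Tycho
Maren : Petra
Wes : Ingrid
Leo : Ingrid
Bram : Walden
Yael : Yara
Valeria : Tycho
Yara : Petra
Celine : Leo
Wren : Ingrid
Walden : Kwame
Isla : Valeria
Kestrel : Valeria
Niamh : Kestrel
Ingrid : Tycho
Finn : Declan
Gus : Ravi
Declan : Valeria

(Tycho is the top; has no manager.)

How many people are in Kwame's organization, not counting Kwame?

3

Kwame directly manages Walden. Under Walden: Bram, Yuki (2). That's 3 in total.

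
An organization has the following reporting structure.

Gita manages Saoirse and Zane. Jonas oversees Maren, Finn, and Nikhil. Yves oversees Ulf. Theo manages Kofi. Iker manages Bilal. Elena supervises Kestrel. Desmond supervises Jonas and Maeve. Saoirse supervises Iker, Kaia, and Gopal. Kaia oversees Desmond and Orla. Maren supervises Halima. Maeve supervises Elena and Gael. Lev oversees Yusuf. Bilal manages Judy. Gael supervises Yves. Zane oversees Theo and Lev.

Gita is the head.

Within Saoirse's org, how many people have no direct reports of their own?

The people in Saoirse's organization with no one reporting to them are Gopal, Orla, Ulf, Kestrel, Nikhil, Finn, Halima, Judy. That is 8.

8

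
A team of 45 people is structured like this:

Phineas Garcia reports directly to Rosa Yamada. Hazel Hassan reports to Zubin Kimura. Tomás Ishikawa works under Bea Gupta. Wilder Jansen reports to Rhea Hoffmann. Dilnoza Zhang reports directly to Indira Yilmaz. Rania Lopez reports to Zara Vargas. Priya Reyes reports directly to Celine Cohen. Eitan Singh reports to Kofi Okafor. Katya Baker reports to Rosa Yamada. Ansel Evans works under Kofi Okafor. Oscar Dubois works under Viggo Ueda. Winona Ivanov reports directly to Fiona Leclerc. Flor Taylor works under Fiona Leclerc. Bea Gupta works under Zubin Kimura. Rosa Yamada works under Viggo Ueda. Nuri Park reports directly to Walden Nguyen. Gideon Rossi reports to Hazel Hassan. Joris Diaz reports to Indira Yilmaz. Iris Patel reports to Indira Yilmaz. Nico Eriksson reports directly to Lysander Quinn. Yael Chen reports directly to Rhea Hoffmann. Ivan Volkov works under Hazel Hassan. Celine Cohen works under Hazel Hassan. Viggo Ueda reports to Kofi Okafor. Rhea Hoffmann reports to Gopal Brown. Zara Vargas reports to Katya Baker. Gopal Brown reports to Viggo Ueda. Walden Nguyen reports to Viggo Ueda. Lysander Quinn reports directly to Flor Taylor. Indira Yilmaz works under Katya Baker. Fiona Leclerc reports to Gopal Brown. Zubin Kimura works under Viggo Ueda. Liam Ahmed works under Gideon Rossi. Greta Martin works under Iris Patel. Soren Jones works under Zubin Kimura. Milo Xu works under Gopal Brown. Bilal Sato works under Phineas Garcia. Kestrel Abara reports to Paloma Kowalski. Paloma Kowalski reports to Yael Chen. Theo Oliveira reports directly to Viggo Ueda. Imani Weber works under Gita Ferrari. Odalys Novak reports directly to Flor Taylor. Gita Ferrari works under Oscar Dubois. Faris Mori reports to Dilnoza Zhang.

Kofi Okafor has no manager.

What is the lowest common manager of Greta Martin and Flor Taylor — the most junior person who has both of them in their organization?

Viggo Ueda

Greta Martin's chain of managers is Iris Patel, Indira Yilmaz, Katya Baker, Rosa Yamada, Viggo Ueda, Kofi Okafor. Flor Taylor's chain of managers is Fiona Leclerc, Gopal Brown, Viggo Ueda, Kofi Okafor. The first manager that appears in both chains is Viggo Ueda.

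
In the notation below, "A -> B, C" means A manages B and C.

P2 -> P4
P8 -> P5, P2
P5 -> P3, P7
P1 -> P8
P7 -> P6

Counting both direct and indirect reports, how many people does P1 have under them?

P1 directly manages P8. Under P8: P2, P4, P5, P7, P6, P3 (6). That's 7 in total.

7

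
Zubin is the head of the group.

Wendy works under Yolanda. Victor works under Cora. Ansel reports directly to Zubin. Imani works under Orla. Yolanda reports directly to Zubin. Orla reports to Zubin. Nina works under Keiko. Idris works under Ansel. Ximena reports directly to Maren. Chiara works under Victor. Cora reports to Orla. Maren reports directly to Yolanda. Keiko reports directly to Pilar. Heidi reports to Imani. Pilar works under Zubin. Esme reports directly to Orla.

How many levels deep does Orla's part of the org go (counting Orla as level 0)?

3

The longest chain under Orla runs Orla → Cora → Victor → Chiara, which is 3 levels below Orla.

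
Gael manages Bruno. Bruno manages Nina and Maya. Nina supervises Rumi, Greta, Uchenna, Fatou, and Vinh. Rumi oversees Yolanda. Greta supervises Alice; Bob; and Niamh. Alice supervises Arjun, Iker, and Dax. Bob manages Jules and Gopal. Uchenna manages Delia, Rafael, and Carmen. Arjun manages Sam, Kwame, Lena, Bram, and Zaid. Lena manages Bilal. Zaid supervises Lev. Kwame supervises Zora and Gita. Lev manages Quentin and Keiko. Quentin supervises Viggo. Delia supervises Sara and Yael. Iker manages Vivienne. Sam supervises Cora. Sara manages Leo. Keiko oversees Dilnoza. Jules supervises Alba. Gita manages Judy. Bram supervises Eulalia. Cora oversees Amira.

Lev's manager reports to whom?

Lev reports to Zaid, and Zaid reports to Arjun. So Lev's skip-level manager is Arjun.

Arjun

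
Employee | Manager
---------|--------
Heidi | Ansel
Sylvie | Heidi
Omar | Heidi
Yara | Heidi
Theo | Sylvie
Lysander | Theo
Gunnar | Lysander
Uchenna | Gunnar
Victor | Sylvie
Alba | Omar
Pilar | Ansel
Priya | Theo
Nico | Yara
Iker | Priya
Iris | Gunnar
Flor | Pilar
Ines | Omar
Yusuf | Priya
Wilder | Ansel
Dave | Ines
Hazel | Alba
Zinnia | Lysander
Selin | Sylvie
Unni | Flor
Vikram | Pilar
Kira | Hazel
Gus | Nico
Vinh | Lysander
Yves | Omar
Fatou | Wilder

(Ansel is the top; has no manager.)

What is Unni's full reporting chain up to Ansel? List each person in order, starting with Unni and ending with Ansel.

Unni -> Flor -> Pilar -> Ansel

Unni reports to Flor. Flor reports to Pilar. Pilar reports to Ansel. Ansel is at the top.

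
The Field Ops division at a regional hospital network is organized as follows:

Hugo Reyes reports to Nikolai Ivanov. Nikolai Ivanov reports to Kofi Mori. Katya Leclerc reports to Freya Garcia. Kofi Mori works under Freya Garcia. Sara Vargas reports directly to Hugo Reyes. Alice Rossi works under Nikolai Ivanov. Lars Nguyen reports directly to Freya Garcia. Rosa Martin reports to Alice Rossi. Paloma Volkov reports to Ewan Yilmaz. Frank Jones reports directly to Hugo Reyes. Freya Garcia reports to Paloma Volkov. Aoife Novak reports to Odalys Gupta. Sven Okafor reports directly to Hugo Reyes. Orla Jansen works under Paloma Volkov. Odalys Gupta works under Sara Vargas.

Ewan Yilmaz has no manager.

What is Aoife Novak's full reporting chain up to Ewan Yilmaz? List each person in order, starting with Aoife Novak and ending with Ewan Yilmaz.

Aoife Novak -> Odalys Gupta -> Sara Vargas -> Hugo Reyes -> Nikolai Ivanov -> Kofi Mori -> Freya Garcia -> Paloma Volkov -> Ewan Yilmaz

Aoife Novak reports to Odalys Gupta. Odalys Gupta reports to Sara Vargas. Sara Vargas reports to Hugo Reyes. Hugo Reyes reports to Nikolai Ivanov. Nikolai Ivanov reports to Kofi Mori. Kofi Mori reports to Freya Garcia. Freya Garcia reports to Paloma Volkov. Paloma Volkov reports to Ewan Yilmaz. Ewan Yilmaz is at the top.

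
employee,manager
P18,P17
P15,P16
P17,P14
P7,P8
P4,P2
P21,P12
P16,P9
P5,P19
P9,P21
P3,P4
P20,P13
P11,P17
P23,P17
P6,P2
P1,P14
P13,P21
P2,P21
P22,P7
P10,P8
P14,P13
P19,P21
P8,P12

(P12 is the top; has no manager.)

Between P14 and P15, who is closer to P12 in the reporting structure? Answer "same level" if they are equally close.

P14

P14 is 3 levels below P12; P15 is 4. P14 is higher.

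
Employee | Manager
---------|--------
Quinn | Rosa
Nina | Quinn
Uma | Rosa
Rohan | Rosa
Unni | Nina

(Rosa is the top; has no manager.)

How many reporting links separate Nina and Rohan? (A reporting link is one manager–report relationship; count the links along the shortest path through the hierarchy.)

Nina is 2 levels below Rosa, and Rohan is 1 level below Rosa (their lowest common manager). The shortest path runs up from Nina to Rosa and back down to Rohan: 2 + 1 = 3 links.

3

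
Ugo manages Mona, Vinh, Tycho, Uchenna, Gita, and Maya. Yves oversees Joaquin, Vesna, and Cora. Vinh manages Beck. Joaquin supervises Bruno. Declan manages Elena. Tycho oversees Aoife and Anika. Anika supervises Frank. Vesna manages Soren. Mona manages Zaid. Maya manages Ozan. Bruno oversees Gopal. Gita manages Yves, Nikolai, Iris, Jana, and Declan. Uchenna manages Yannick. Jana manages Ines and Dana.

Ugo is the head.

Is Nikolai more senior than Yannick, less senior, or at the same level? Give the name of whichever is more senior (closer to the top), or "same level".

Both Nikolai and Yannick are 2 levels below Ugo.

same level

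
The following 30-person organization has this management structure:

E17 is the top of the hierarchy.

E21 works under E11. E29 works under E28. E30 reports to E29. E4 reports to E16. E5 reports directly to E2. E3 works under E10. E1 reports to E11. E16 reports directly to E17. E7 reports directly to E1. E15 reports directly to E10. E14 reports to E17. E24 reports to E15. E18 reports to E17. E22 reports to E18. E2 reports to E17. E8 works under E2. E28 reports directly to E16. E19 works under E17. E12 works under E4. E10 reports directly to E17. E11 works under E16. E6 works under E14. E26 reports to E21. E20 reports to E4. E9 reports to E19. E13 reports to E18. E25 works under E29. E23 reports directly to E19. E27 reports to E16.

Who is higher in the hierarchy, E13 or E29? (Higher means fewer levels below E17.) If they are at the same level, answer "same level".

E13 is 2 levels below E17; E29 is 3. E13 is higher.

E13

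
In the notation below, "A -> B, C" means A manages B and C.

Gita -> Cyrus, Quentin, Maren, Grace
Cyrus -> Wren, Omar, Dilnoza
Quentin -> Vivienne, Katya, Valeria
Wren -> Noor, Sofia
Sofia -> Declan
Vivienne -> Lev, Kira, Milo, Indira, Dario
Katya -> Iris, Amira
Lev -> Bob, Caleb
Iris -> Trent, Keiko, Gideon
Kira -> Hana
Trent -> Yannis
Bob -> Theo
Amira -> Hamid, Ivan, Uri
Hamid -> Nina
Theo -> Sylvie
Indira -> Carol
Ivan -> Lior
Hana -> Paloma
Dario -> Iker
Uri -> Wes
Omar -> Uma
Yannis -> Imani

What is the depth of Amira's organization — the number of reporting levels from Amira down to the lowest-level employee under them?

The longest chain under Amira runs Amira → Uri → Wes, which is 2 levels below Amira.

2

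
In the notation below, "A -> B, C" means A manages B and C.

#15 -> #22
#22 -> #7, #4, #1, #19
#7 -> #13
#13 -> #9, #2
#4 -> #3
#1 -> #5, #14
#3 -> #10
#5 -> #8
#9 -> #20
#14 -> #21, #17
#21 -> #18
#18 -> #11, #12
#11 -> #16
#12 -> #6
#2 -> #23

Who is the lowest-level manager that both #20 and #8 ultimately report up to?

#20's chain of managers is #9, #13, #7, #22, #15. #8's chain of managers is #5, #1, #22, #15. The first manager that appears in both chains is #22.

#22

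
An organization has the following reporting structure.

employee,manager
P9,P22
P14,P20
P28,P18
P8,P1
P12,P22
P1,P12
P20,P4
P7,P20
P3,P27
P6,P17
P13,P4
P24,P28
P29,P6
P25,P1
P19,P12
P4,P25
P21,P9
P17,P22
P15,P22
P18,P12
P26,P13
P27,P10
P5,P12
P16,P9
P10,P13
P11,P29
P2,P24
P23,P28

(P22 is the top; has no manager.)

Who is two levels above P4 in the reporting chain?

P1

P4 reports to P25, and P25 reports to P1. So P4's skip-level manager is P1.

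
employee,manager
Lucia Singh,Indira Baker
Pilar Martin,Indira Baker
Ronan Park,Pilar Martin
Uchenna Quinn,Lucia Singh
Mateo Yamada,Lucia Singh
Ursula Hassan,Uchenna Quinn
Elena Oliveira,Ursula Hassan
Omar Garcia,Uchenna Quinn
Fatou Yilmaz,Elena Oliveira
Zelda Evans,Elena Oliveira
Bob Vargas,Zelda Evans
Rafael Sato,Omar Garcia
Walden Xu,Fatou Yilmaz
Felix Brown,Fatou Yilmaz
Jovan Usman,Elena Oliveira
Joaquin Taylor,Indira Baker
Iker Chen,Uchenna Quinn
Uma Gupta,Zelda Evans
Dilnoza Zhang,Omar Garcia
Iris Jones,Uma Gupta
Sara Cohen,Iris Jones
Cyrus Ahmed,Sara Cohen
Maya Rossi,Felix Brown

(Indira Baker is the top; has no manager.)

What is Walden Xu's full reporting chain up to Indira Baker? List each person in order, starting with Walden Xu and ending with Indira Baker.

Walden Xu reports to Fatou Yilmaz. Fatou Yilmaz reports to Elena Oliveira. Elena Oliveira reports to Ursula Hassan. Ursula Hassan reports to Uchenna Quinn. Uchenna Quinn reports to Lucia Singh. Lucia Singh reports to Indira Baker. Indira Baker is at the top.

Walden Xu -> Fatou Yilmaz -> Elena Oliveira -> Ursula Hassan -> Uchenna Quinn -> Lucia Singh -> Indira Baker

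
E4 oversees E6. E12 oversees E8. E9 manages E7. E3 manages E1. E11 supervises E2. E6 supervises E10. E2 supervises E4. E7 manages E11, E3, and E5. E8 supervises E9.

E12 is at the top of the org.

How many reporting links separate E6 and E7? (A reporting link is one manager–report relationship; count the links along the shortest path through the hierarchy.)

4

E6 is in E7's organization: the chain from E6 up to E7 is E6 → E4 → E2 → E11 → E7, which is 4 links.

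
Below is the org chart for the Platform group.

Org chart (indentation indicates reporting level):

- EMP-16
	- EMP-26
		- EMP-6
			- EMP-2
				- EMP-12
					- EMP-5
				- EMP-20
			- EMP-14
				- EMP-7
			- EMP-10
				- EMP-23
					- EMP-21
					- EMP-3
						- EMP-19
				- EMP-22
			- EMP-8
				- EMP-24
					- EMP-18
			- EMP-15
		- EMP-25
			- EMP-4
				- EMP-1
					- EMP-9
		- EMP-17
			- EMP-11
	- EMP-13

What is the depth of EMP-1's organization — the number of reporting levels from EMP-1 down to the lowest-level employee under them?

The longest chain under EMP-1 runs EMP-1 → EMP-9, which is 1 level below EMP-1.

1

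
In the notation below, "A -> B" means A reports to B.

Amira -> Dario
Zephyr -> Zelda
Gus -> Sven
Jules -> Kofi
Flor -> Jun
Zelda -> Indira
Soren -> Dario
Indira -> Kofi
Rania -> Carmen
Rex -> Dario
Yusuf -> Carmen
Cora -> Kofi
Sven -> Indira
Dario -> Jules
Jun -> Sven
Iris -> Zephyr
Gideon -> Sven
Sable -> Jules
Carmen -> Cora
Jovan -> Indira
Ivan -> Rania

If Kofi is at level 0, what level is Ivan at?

4

Chain from Ivan up to Kofi: Ivan → Rania → Carmen → Cora → Kofi. That is 4 steps up, so Ivan is 4 levels below Kofi.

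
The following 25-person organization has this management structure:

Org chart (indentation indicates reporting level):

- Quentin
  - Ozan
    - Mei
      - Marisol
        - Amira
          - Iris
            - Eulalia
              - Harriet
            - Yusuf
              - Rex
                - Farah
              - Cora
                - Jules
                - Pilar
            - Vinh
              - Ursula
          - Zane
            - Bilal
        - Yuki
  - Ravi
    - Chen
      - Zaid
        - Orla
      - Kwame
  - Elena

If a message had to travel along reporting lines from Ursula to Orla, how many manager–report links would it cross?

11

Ursula is 7 levels below Quentin, and Orla is 4 levels below Quentin (their lowest common manager). The shortest path runs up from Ursula to Quentin and back down to Orla: 7 + 4 = 11 links.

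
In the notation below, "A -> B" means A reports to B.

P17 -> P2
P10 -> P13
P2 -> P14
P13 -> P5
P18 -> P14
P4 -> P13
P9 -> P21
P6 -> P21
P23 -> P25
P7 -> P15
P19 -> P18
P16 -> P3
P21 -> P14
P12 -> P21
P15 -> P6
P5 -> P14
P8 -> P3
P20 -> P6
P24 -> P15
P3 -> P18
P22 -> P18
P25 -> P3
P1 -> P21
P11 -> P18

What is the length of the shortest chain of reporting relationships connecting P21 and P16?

4

P21 is 1 level below P14, and P16 is 3 levels below P14 (their lowest common manager). The shortest path runs up from P21 to P14 and back down to P16: 1 + 3 = 4 links.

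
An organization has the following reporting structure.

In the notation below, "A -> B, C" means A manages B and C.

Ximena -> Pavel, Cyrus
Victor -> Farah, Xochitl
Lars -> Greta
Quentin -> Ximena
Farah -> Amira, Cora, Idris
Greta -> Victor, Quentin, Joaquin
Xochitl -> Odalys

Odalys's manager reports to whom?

Victor

Odalys reports to Xochitl, and Xochitl reports to Victor. So Odalys's skip-level manager is Victor.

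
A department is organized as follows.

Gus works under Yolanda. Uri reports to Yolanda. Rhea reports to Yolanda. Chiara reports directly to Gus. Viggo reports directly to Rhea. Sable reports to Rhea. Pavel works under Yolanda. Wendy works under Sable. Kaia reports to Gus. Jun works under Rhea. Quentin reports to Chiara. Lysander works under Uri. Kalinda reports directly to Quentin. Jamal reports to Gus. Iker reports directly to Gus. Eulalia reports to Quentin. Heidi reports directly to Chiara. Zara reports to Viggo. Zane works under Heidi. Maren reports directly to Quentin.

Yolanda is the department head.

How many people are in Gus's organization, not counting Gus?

Gus directly manages Chiara, Kaia, Jamal, Iker. Under Chiara: Heidi, Zane, Quentin, Maren, Eulalia, Kalinda (6). Kaia has no reports. Jamal has no reports. Iker has no reports. So Gus's organization is 4 direct reports plus everyone under them: 7 + 1 + 1 + 1 = 10.

10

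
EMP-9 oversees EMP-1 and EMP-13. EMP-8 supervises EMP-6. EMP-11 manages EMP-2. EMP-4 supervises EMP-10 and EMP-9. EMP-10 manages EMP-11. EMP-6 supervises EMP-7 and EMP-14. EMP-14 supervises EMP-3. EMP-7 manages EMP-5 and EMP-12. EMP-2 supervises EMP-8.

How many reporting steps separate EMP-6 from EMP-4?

Chain from EMP-6 up to EMP-4: EMP-6 → EMP-8 → EMP-2 → EMP-11 → EMP-10 → EMP-4. That is 5 steps up, so EMP-6 is 5 levels below EMP-4.

5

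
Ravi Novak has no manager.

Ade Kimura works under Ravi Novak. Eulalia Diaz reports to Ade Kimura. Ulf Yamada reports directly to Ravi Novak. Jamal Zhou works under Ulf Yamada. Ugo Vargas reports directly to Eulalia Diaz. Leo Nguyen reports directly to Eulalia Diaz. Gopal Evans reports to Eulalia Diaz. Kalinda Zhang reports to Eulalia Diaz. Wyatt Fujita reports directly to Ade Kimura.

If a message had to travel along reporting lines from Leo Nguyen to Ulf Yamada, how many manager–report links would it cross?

4

Leo Nguyen is 3 levels below Ravi Novak, and Ulf Yamada is 1 level below Ravi Novak (their lowest common manager). The shortest path runs up from Leo Nguyen to Ravi Novak and back down to Ulf Yamada: 3 + 1 = 4 links.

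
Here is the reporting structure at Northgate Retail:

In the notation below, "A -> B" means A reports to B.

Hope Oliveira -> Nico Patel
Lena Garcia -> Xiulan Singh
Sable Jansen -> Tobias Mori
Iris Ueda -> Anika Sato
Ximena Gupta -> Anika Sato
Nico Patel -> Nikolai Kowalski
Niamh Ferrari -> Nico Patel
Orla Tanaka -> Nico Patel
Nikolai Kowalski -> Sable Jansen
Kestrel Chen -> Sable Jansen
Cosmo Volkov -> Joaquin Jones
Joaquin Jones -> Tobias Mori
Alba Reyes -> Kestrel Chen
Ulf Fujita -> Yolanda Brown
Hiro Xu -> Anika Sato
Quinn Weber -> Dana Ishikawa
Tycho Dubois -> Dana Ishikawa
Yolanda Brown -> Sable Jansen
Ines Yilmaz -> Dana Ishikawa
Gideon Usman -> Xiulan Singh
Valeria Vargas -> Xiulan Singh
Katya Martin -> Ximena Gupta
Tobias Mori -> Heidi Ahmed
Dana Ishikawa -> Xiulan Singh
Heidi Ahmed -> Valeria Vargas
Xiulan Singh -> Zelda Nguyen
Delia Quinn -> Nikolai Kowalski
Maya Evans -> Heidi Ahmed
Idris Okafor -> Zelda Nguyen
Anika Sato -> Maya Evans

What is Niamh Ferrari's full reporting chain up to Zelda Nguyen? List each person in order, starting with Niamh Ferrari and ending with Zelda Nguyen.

Niamh Ferrari reports to Nico Patel. Nico Patel reports to Nikolai Kowalski. Nikolai Kowalski reports to Sable Jansen. Sable Jansen reports to Tobias Mori. Tobias Mori reports to Heidi Ahmed. Heidi Ahmed reports to Valeria Vargas. Valeria Vargas reports to Xiulan Singh. Xiulan Singh reports to Zelda Nguyen. Zelda Nguyen is at the top.

Niamh Ferrari -> Nico Patel -> Nikolai Kowalski -> Sable Jansen -> Tobias Mori -> Heidi Ahmed -> Valeria Vargas -> Xiulan Singh -> Zelda Nguyen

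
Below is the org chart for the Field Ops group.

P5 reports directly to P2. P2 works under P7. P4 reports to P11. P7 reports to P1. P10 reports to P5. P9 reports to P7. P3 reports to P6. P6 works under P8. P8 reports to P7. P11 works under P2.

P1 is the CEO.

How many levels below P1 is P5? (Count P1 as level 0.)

3

Chain from P5 up to P1: P5 → P2 → P7 → P1. That is 3 steps up, so P5 is 3 levels below P1.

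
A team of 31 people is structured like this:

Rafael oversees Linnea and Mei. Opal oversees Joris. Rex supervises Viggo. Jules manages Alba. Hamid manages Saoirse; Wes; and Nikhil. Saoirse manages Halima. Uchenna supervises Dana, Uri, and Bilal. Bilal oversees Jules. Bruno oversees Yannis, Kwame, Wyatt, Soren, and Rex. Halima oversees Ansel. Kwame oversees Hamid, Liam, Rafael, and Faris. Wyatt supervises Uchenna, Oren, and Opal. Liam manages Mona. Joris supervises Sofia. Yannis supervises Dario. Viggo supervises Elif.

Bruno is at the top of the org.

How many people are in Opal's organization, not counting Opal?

Opal directly manages Joris. Under Joris: Sofia (1). That's 2 in total.

2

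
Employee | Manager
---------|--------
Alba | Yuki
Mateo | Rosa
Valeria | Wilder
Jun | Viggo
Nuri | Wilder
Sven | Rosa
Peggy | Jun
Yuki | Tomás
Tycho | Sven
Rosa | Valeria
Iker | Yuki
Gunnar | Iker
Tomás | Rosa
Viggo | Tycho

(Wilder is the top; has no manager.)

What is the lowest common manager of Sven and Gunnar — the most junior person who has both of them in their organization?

Sven's chain of managers is Rosa, Valeria, Wilder. Gunnar's chain of managers is Iker, Yuki, Tomás, Rosa, Valeria, Wilder. The first manager that appears in both chains is Rosa.

Rosa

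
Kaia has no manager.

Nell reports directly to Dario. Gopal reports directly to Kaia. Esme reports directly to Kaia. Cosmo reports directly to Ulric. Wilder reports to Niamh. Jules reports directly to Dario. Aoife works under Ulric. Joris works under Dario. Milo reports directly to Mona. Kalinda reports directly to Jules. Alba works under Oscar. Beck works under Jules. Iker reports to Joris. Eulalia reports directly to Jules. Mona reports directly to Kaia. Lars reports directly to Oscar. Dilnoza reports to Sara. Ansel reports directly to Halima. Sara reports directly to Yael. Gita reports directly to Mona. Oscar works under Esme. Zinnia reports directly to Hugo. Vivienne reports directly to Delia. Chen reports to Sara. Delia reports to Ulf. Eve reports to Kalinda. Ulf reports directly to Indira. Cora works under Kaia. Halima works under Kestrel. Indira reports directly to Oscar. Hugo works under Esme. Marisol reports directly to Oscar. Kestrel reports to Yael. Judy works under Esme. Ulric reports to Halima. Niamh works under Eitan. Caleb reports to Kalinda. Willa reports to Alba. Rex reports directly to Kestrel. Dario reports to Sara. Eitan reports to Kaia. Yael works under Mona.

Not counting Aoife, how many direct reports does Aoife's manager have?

Aoife reports to Ulric. Ulric's other direct reports are Cosmo — 1 peer.

1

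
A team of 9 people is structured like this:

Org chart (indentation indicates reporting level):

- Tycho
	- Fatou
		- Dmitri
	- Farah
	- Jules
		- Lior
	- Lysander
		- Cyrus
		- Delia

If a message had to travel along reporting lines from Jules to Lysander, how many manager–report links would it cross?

2

Jules is 1 level below Tycho, and Lysander is 1 level below Tycho (their lowest common manager). The shortest path runs up from Jules to Tycho and back down to Lysander: 1 + 1 = 2 links.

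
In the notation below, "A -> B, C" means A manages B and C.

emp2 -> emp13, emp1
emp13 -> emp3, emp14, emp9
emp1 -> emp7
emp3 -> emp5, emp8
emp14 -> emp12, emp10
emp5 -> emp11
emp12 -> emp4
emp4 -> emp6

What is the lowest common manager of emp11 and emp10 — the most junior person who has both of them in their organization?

emp13

emp11's chain of managers is emp5, emp3, emp13, emp2. emp10's chain of managers is emp14, emp13, emp2. The first manager that appears in both chains is emp13.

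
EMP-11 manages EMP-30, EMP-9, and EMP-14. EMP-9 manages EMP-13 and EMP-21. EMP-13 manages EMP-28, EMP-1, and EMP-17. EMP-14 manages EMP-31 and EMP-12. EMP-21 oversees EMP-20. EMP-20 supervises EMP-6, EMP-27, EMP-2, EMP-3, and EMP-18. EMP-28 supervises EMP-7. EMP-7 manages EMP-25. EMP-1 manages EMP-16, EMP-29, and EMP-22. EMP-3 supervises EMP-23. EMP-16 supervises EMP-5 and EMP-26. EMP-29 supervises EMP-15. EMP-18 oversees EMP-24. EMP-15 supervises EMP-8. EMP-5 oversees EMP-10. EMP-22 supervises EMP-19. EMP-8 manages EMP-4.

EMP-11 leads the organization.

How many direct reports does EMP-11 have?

EMP-11 directly manages EMP-9, EMP-14, EMP-30. That is 3 direct reports.

3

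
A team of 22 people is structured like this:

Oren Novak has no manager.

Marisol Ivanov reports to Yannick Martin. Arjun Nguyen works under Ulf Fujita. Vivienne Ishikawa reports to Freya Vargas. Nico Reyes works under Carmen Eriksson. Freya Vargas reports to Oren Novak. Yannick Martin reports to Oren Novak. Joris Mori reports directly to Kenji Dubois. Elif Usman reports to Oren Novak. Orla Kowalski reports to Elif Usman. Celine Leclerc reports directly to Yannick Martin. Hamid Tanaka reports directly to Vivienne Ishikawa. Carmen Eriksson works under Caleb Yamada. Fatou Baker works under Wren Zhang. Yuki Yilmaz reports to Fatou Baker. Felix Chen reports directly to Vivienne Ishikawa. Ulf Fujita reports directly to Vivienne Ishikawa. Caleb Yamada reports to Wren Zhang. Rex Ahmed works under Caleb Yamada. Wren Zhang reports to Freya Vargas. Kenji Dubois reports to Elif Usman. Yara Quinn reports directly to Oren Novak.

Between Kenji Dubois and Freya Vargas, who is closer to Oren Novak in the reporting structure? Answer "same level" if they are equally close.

Freya Vargas

Kenji Dubois is 2 levels below Oren Novak; Freya Vargas is 1. Freya Vargas is higher.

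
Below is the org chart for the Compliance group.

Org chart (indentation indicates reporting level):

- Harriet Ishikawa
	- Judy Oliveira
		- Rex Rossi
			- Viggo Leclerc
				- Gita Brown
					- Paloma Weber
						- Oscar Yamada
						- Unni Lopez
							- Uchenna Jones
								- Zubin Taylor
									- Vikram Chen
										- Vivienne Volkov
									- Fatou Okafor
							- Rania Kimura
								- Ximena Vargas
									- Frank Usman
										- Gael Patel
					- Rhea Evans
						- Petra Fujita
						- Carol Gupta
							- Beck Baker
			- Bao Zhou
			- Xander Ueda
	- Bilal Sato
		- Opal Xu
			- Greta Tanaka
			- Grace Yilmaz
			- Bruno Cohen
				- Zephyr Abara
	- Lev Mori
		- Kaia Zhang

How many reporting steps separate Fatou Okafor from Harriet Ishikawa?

9

Chain from Fatou Okafor up to Harriet Ishikawa: Fatou Okafor → Zubin Taylor → Uchenna Jones → Unni Lopez → Paloma Weber → Gita Brown → Viggo Leclerc → Rex Rossi → Judy Oliveira → Harriet Ishikawa. That is 9 steps up, so Fatou Okafor is 9 levels below Harriet Ishikawa.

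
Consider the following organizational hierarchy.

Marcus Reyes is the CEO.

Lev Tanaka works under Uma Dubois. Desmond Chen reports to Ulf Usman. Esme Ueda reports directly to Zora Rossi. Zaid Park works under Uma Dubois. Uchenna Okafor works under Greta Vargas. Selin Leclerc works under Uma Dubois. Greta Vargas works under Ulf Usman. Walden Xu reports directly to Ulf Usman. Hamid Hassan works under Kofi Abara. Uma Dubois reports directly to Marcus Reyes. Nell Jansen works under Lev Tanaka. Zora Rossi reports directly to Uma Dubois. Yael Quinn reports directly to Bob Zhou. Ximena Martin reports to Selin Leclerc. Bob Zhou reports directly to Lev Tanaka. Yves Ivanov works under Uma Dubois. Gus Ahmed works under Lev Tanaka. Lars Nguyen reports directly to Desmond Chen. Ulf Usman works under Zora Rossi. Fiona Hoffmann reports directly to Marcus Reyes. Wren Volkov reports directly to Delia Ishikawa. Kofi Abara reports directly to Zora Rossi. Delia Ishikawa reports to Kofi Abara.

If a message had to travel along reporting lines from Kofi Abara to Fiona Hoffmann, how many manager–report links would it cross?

Kofi Abara is 3 levels below Marcus Reyes, and Fiona Hoffmann is 1 level below Marcus Reyes (their lowest common manager). The shortest path runs up from Kofi Abara to Marcus Reyes and back down to Fiona Hoffmann: 3 + 1 = 4 links.

4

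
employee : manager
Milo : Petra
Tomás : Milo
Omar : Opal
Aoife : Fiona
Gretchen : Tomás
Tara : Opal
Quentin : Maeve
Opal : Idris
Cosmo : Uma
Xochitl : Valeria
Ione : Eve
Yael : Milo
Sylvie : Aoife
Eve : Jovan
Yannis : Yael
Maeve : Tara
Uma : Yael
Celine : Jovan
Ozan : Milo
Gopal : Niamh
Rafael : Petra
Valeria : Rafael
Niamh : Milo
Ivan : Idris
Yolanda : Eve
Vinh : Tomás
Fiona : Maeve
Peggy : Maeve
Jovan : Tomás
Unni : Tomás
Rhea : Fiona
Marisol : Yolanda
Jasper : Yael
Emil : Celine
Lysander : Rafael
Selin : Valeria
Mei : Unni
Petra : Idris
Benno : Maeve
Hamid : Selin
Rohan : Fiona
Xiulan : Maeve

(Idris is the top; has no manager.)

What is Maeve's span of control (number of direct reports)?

5

Maeve directly manages Fiona, Peggy, Quentin, Xiulan, Benno. That is 5 direct reports.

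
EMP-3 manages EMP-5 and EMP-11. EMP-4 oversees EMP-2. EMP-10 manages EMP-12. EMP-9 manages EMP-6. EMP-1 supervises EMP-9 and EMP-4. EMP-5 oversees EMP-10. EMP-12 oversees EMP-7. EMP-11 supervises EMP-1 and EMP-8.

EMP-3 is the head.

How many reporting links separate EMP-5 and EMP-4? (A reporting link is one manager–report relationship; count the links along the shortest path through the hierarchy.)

EMP-5 is 1 level below EMP-3, and EMP-4 is 3 levels below EMP-3 (their lowest common manager). The shortest path runs up from EMP-5 to EMP-3 and back down to EMP-4: 1 + 3 = 4 links.

4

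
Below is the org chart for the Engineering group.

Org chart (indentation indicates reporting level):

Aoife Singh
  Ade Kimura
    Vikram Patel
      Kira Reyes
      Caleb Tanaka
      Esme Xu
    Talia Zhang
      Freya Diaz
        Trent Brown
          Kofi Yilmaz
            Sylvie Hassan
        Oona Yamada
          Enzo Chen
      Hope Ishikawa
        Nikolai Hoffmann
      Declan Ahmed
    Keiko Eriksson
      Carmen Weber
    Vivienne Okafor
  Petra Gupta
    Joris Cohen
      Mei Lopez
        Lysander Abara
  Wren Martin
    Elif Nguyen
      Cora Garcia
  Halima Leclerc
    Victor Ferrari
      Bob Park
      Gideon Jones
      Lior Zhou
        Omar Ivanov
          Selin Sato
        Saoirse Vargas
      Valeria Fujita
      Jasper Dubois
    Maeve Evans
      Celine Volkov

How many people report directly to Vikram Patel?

3

Vikram Patel directly manages Kira Reyes, Caleb Tanaka, Esme Xu. That is 3 direct reports.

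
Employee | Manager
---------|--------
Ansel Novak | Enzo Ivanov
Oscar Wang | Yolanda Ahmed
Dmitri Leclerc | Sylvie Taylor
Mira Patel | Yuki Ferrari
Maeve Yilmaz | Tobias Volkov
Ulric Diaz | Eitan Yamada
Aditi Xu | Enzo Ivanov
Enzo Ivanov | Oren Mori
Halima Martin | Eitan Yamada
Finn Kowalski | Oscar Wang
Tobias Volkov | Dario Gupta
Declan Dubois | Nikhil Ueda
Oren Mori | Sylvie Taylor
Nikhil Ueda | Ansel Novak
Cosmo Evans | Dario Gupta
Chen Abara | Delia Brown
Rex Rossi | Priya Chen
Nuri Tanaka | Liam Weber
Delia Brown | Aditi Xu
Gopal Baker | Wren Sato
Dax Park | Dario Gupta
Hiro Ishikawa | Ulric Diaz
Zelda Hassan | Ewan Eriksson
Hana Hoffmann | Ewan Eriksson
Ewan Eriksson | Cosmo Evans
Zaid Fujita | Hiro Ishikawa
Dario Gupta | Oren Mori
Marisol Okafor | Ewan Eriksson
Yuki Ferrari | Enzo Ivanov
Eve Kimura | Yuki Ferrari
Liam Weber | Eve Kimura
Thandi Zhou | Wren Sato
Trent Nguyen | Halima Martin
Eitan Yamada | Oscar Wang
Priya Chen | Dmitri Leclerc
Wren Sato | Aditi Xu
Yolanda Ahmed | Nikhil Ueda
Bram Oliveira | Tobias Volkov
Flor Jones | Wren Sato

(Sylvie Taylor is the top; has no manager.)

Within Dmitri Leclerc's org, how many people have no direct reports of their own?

1

The only person in Dmitri Leclerc's organization with no one reporting to them is Rex Rossi. That is 1.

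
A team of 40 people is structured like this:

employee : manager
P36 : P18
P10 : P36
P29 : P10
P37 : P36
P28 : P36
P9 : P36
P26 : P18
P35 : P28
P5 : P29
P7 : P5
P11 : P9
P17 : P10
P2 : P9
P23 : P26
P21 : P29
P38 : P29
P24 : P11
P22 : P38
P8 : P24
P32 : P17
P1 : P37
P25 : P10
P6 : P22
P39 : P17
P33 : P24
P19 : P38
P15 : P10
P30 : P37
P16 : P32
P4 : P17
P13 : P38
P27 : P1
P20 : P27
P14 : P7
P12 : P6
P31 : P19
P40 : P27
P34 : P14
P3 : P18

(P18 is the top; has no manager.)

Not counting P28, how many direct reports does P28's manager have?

P28 reports to P36. P36's other direct reports are P10, P37, P9 — 3 peers.

3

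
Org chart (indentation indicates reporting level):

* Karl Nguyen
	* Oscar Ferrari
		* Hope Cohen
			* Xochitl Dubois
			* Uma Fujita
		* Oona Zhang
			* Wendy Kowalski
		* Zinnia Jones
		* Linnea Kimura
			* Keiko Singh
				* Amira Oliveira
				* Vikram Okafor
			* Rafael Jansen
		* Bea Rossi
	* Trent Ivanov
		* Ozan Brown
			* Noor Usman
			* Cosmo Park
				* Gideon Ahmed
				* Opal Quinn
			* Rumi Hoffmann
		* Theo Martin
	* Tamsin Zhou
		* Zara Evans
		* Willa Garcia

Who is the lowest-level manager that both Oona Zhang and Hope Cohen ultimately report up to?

Oscar Ferrari

Oona Zhang's chain of managers is Oscar Ferrari, Karl Nguyen. Hope Cohen's chain of managers is Oscar Ferrari, Karl Nguyen. The first manager that appears in both chains is Oscar Ferrari.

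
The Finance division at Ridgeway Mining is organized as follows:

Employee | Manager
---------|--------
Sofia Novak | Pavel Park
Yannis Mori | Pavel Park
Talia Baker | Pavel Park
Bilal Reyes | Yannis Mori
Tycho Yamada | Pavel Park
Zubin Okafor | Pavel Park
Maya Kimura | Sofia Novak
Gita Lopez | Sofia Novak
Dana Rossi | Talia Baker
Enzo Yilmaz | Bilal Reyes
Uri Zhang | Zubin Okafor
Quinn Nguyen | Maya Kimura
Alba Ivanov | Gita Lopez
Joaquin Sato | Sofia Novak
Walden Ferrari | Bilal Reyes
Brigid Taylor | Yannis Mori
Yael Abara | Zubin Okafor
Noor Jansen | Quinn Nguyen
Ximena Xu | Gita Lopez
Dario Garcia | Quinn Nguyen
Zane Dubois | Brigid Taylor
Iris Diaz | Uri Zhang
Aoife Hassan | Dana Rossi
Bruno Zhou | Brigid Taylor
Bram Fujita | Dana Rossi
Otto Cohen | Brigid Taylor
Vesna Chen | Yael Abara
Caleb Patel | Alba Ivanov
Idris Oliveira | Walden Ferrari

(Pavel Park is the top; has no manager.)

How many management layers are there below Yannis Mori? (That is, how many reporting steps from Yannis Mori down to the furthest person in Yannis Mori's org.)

3

The longest chain under Yannis Mori runs Yannis Mori → Bilal Reyes → Walden Ferrari → Idris Oliveira, which is 3 levels below Yannis Mori.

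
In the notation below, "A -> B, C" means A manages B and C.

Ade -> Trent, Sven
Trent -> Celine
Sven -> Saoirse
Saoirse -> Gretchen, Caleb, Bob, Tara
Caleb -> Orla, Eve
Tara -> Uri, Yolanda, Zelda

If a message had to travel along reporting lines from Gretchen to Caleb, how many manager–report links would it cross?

2

Gretchen is 1 level below Saoirse, and Caleb is 1 level below Saoirse (their lowest common manager). The shortest path runs up from Gretchen to Saoirse and back down to Caleb: 1 + 1 = 2 links.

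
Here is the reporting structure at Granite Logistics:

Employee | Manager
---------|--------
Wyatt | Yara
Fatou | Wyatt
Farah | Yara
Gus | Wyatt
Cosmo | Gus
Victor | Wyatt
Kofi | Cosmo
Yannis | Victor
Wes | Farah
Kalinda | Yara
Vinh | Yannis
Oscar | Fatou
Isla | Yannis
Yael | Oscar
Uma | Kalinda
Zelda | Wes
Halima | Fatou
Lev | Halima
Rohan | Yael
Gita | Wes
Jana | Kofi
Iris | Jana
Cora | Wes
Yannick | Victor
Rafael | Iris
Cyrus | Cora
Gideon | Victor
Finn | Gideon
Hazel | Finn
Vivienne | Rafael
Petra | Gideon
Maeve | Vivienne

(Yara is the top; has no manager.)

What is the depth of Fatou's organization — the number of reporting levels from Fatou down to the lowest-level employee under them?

3

The longest chain under Fatou runs Fatou → Oscar → Yael → Rohan, which is 3 levels below Fatou.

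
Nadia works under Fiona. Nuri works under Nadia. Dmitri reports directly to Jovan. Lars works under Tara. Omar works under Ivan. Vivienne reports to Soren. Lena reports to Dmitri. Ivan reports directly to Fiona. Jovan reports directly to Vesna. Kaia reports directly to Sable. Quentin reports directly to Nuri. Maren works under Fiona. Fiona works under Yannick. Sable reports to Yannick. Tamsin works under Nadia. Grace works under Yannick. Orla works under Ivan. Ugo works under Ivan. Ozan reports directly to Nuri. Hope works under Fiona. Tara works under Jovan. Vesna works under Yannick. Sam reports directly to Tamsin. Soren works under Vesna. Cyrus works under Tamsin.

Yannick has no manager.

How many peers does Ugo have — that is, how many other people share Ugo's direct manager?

Ugo reports to Ivan. Ivan's other direct reports are Omar, Orla — 2 peers.

2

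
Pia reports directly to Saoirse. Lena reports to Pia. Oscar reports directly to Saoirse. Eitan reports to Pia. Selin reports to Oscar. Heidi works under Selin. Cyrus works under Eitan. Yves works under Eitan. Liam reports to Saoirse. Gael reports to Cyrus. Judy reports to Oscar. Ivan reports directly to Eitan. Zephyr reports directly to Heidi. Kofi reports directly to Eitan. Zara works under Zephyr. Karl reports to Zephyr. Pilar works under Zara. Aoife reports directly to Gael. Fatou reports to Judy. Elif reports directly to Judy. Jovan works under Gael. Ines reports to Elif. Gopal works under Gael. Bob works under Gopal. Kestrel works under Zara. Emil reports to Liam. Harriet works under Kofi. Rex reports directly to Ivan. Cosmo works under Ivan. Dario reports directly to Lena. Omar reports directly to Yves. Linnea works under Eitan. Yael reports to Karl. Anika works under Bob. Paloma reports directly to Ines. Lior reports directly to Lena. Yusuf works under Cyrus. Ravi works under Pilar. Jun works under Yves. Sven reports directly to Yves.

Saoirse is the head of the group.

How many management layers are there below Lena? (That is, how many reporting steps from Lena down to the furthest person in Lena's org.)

1

The longest chain under Lena runs Lena → Lior, which is 1 level below Lena.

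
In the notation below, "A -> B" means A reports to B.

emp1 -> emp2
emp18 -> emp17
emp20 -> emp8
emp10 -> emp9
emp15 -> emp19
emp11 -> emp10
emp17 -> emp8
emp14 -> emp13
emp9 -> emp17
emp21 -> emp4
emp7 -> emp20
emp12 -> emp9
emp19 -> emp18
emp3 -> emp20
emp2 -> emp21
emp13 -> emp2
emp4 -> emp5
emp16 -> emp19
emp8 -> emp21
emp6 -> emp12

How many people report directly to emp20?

2

emp20 directly manages emp3, emp7. That is 2 direct reports.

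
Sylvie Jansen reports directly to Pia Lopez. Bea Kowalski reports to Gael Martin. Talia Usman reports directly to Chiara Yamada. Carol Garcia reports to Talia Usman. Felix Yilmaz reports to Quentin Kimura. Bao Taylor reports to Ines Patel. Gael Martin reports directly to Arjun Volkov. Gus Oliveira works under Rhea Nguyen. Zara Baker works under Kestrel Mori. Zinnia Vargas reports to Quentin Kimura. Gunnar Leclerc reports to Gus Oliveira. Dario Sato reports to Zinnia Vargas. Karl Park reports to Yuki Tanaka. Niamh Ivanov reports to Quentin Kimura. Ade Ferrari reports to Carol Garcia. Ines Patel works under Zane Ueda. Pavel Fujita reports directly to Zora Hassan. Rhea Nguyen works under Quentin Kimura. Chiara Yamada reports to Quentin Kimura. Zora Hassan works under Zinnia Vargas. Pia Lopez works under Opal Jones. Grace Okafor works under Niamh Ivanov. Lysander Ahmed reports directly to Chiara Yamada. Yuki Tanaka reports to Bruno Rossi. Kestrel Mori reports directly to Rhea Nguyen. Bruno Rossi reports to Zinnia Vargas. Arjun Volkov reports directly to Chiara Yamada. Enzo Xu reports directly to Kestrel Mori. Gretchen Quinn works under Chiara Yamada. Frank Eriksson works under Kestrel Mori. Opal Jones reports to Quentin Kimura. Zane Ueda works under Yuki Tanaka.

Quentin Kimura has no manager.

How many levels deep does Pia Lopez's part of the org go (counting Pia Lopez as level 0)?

1

The longest chain under Pia Lopez runs Pia Lopez → Sylvie Jansen, which is 1 level below Pia Lopez.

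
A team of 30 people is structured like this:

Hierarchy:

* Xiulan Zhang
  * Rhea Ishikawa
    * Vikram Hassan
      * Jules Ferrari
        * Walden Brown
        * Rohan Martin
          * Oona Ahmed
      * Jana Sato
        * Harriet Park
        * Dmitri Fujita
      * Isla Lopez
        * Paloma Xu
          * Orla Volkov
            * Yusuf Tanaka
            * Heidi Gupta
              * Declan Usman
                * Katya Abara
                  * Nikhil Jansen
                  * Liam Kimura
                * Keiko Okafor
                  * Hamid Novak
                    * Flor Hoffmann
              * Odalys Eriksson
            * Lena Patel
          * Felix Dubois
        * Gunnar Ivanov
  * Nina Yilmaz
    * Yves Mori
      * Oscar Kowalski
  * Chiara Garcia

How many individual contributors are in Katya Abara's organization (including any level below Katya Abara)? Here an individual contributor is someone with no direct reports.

2

The people in Katya Abara's organization with no one reporting to them are Liam Kimura, Nikhil Jansen. That is 2.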